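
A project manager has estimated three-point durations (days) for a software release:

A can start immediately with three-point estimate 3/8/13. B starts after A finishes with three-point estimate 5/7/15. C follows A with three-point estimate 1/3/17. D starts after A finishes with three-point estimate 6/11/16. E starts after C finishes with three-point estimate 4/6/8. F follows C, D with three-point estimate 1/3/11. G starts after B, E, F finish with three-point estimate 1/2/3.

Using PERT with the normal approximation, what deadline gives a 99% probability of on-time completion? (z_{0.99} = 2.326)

31.8 days

te_A = (3 + 4·8 + 13)/6 = 48/6 = 8; σ²_A = ((13−3)/6)² = 2.778
te_B = (5 + 4·7 + 15)/6 = 48/6 = 8; σ²_B = ((15−5)/6)² = 2.778
te_C = (1 + 4·3 + 17)/6 = 30/6 = 5; σ²_C = ((17−1)/6)² = 7.111
te_D = (6 + 4·11 + 16)/6 = 66/6 = 11; σ²_D = ((16−6)/6)² = 2.778
te_E = (4 + 4·6 + 8)/6 = 36/6 = 6; σ²_E = ((8−4)/6)² = 0.444
te_F = (1 + 4·3 + 11)/6 = 24/6 = 4; σ²_F = ((11−1)/6)² = 2.778
te_G = (1 + 4·2 + 3)/6 = 12/6 = 2; σ²_G = ((3−1)/6)² = 0.111

Forward pass:
ES_A = 0; EF_A = 8
ES_B = 8; EF_B = 8+8 = 16
ES_C = 8; EF_C = 8+5 = 13
ES_D = 8; EF_D = 8+11 = 19
ES_E = 13; EF_E = 13+6 = 19
ES_F = max(EF_C=13, EF_D=19) = 19; EF_F = 19+4 = 23
ES_G = max(EF_B=16, EF_E=19, EF_F=23) = 23; EF_G = 23+2 = 25
Expected project duration μ = 25 days. Critical path: A → D → F → G.

Variance along critical path = 2.778 + 2.778 + 2.778 + 0.111 = 8.444; σ = 2.906 days.
D = μ + z·σ = 25 + 2.326·2.906 = 31.8 days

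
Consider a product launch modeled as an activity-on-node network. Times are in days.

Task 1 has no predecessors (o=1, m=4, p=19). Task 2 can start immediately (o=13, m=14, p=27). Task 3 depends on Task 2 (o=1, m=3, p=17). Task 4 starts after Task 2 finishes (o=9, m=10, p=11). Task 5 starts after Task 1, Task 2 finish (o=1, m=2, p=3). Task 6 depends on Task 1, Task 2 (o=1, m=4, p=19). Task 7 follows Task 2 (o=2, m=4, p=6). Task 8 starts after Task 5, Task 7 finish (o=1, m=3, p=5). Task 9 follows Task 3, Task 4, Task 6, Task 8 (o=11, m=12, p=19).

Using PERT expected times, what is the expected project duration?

te_Task 1 = (1 + 4·4 + 19)/6 = 36/6 = 6
te_Task 2 = (13 + 4·14 + 27)/6 = 96/6 = 16
te_Task 3 = (1 + 4·3 + 17)/6 = 30/6 = 5
te_Task 4 = (9 + 4·10 + 11)/6 = 60/6 = 10
te_Task 5 = (1 + 4·2 + 3)/6 = 12/6 = 2
te_Task 6 = (1 + 4·4 + 19)/6 = 36/6 = 6
te_Task 7 = (2 + 4·4 + 6)/6 = 24/6 = 4
te_Task 8 = (1 + 4·3 + 5)/6 = 18/6 = 3
te_Task 9 = (11 + 4·12 + 19)/6 = 78/6 = 13

Forward pass:
ES_Task 1 = 0; EF_Task 1 = 6
ES_Task 2 = 0; EF_Task 2 = 16
ES_Task 3 = 16; EF_Task 3 = 16+5 = 21
ES_Task 4 = 16; EF_Task 4 = 16+10 = 26
ES_Task 5 = max(EF_Task 1=6, EF_Task 2=16) = 16; EF_Task 5 = 16+2 = 18
ES_Task 6 = max(EF_Task 1=6, EF_Task 2=16) = 16; EF_Task 6 = 16+6 = 22
ES_Task 7 = 16; EF_Task 7 = 16+4 = 20
ES_Task 8 = max(EF_Task 5=18, EF_Task 7=20) = 20; EF_Task 8 = 20+3 = 23
ES_Task 9 = max(EF_Task 3=21, EF_Task 4=26, EF_Task 6=22, EF_Task 8=23) = 26; EF_Task 9 = 26+13 = 39
Expected project duration μ = 39 days. Critical path: Task 2 → Task 4 → Task 9.

39 days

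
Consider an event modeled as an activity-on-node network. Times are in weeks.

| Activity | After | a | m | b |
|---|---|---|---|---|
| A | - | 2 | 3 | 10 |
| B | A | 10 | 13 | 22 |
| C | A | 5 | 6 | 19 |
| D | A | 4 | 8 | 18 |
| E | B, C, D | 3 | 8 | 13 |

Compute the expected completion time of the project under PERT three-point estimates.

te_A = (2 + 4·3 + 10)/6 = 24/6 = 4
te_B = (10 + 4·13 + 22)/6 = 84/6 = 14
te_C = (5 + 4·6 + 19)/6 = 48/6 = 8
te_D = (4 + 4·8 + 18)/6 = 54/6 = 9
te_E = (3 + 4·8 + 13)/6 = 48/6 = 8

Forward pass:
ES_A = 0; EF_A = 4
ES_B = 4; EF_B = 4+14 = 18
ES_C = 4; EF_C = 4+8 = 12
ES_D = 4; EF_D = 4+9 = 13
ES_E = max(EF_B=18, EF_C=12, EF_D=13) = 18; EF_E = 18+8 = 26
Expected project duration μ = 26 weeks. Critical path: A → B → E.

26 weeks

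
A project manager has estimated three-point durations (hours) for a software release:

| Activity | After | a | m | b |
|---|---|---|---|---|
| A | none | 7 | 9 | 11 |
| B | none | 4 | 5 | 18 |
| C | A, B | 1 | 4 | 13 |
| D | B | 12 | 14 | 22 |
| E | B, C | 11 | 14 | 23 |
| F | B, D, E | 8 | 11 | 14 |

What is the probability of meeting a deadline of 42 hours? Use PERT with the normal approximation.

0.742

te_A = (7 + 4·9 + 11)/6 = 54/6 = 9; σ²_A = ((11−7)/6)² = 0.444
te_B = (4 + 4·5 + 18)/6 = 42/6 = 7; σ²_B = ((18−4)/6)² = 5.444
te_C = (1 + 4·4 + 13)/6 = 30/6 = 5; σ²_C = ((13−1)/6)² = 4.000
te_D = (12 + 4·14 + 22)/6 = 90/6 = 15; σ²_D = ((22−12)/6)² = 2.778
te_E = (11 + 4·14 + 23)/6 = 90/6 = 15; σ²_E = ((23−11)/6)² = 4.000
te_F = (8 + 4·11 + 14)/6 = 66/6 = 11; σ²_F = ((14−8)/6)² = 1.000

Forward pass:
ES_A = 0; EF_A = 9
ES_B = 0; EF_B = 7
ES_C = max(EF_A=9, EF_B=7) = 9; EF_C = 9+5 = 14
ES_D = 7; EF_D = 7+15 = 22
ES_E = max(EF_B=7, EF_C=14) = 14; EF_E = 14+15 = 29
ES_F = max(EF_B=7, EF_D=22, EF_E=29) = 29; EF_F = 29+11 = 40
Expected project duration μ = 40 hours. Critical path: A → C → E → F.

Variance along critical path = 0.444 + 4.000 + 4.000 + 1.000 = 9.444; σ = √9.444 = 3.073 hours.
Z = (42 − 40) / 3.073 = 0.651
P(T ≤ 42) = Φ(0.651) ≈ 0.742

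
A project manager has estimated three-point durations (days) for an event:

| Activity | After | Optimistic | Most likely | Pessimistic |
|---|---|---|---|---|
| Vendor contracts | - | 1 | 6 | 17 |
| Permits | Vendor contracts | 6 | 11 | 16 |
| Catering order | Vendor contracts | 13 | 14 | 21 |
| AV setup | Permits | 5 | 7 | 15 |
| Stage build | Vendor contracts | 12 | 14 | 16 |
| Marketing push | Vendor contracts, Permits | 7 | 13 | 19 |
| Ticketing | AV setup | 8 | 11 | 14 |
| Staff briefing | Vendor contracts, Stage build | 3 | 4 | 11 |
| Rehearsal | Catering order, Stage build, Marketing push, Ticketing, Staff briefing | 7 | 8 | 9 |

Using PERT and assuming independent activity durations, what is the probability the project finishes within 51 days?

te_Vendor contracts = (1 + 4·6 + 17)/6 = 42/6 = 7; σ²_Vendor contracts = ((17−1)/6)² = 7.111
te_Permits = (6 + 4·11 + 16)/6 = 66/6 = 11; σ²_Permits = ((16−6)/6)² = 2.778
te_Catering order = (13 + 4·14 + 21)/6 = 90/6 = 15; σ²_Catering order = ((21−13)/6)² = 1.778
te_AV setup = (5 + 4·7 + 15)/6 = 48/6 = 8; σ²_AV setup = ((15−5)/6)² = 2.778
te_Stage build = (12 + 4·14 + 16)/6 = 84/6 = 14; σ²_Stage build = ((16−12)/6)² = 0.444
te_Marketing push = (7 + 4·13 + 19)/6 = 78/6 = 13; σ²_Marketing push = ((19−7)/6)² = 4.000
te_Ticketing = (8 + 4·11 + 14)/6 = 66/6 = 11; σ²_Ticketing = ((14−8)/6)² = 1.000
te_Staff briefing = (3 + 4·4 + 11)/6 = 30/6 = 5; σ²_Staff briefing = ((11−3)/6)² = 1.778
te_Rehearsal = (7 + 4·8 + 9)/6 = 48/6 = 8; σ²_Rehearsal = ((9−7)/6)² = 0.111

Forward pass:
ES_Vendor contracts = 0; EF_Vendor contracts = 7
ES_Permits = 7; EF_Permits = 7+11 = 18
ES_Catering order = 7; EF_Catering order = 7+15 = 22
ES_AV setup = 18; EF_AV setup = 18+8 = 26
ES_Stage build = 7; EF_Stage build = 7+14 = 21
ES_Marketing push = max(EF_Vendor contracts=7, EF_Permits=18) = 18; EF_Marketing push = 18+13 = 31
ES_Ticketing = 26; EF_Ticketing = 26+11 = 37
ES_Staff briefing = max(EF_Vendor contracts=7, EF_Stage build=21) = 21; EF_Staff briefing = 21+5 = 26
ES_Rehearsal = max(EF_Catering order=22, EF_Stage build=21, EF_Marketing push=31, EF_Ticketing=37, EF_Staff briefing=26) = 37; EF_Rehearsal = 37+8 = 45
Expected project duration μ = 45 days. Critical path: Vendor contracts → Permits → AV setup → Ticketing → Rehearsal.

Variance along critical path = 7.111 + 2.778 + 2.778 + 1.000 + 0.111 = 13.778; σ = √13.778 = 3.712 days.
Z = (51 − 45) / 3.712 = 1.616
P(T ≤ 51) = Φ(1.616) ≈ 0.947

0.947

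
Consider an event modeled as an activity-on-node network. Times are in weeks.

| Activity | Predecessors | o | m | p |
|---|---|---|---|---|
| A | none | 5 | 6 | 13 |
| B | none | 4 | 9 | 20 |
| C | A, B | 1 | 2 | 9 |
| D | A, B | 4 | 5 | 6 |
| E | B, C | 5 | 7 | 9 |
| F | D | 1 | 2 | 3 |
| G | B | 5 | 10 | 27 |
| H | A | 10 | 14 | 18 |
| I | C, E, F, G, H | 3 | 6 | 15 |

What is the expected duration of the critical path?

29 weeks

te_A = (5 + 4·6 + 13)/6 = 42/6 = 7
te_B = (4 + 4·9 + 20)/6 = 60/6 = 10
te_C = (1 + 4·2 + 9)/6 = 18/6 = 3
te_D = (4 + 4·5 + 6)/6 = 30/6 = 5
te_E = (5 + 4·7 + 9)/6 = 42/6 = 7
te_F = (1 + 4·2 + 3)/6 = 12/6 = 2
te_G = (5 + 4·10 + 27)/6 = 72/6 = 12
te_H = (10 + 4·14 + 18)/6 = 84/6 = 14
te_I = (3 + 4·6 + 15)/6 = 42/6 = 7

Forward pass:
ES_A = 0; EF_A = 7
ES_B = 0; EF_B = 10
ES_C = max(EF_A=7, EF_B=10) = 10; EF_C = 10+3 = 13
ES_D = max(EF_A=7, EF_B=10) = 10; EF_D = 10+5 = 15
ES_E = max(EF_B=10, EF_C=13) = 13; EF_E = 13+7 = 20
ES_F = 15; EF_F = 15+2 = 17
ES_G = 10; EF_G = 10+12 = 22
ES_H = 7; EF_H = 7+14 = 21
ES_I = max(EF_C=13, EF_E=20, EF_F=17, EF_G=22, EF_H=21) = 22; EF_I = 22+7 = 29
Expected project duration μ = 29 weeks. Critical path: B → G → I.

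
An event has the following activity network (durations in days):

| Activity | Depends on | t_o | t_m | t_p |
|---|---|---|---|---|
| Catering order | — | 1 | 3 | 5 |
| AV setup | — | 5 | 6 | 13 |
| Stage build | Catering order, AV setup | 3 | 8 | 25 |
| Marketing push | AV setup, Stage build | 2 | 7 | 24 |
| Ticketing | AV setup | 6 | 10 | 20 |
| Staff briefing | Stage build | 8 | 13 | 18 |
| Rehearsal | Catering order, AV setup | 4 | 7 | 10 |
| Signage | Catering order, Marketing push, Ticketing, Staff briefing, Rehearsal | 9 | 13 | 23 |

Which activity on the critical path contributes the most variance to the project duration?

Stage build

te_Catering order = (1 + 4·3 + 5)/6 = 18/6 = 3; σ²_Catering order = ((5−1)/6)² = 0.444
te_AV setup = (5 + 4·6 + 13)/6 = 42/6 = 7; σ²_AV setup = ((13−5)/6)² = 1.778
te_Stage build = (3 + 4·8 + 25)/6 = 60/6 = 10; σ²_Stage build = ((25−3)/6)² = 13.444
te_Marketing push = (2 + 4·7 + 24)/6 = 54/6 = 9; σ²_Marketing push = ((24−2)/6)² = 13.444
te_Ticketing = (6 + 4·10 + 20)/6 = 66/6 = 11; σ²_Ticketing = ((20−6)/6)² = 5.444
te_Staff briefing = (8 + 4·13 + 18)/6 = 78/6 = 13; σ²_Staff briefing = ((18−8)/6)² = 2.778
te_Rehearsal = (4 + 4·7 + 10)/6 = 42/6 = 7; σ²_Rehearsal = ((10−4)/6)² = 1.000
te_Signage = (9 + 4·13 + 23)/6 = 84/6 = 14; σ²_Signage = ((23−9)/6)² = 5.444

Forward pass:
ES_Catering order = 0; EF_Catering order = 3
ES_AV setup = 0; EF_AV setup = 7
ES_Stage build = max(EF_Catering order=3, EF_AV setup=7) = 7; EF_Stage build = 7+10 = 17
ES_Marketing push = max(EF_AV setup=7, EF_Stage build=17) = 17; EF_Marketing push = 17+9 = 26
ES_Ticketing = 7; EF_Ticketing = 7+11 = 18
ES_Staff briefing = 17; EF_Staff briefing = 17+13 = 30
ES_Rehearsal = max(EF_Catering order=3, EF_AV setup=7) = 7; EF_Rehearsal = 7+7 = 14
ES_Signage = max(EF_Catering order=3, EF_Marketing push=26, EF_Ticketing=18, EF_Staff briefing=30, EF_Rehearsal=14) = 30; EF_Signage = 30+14 = 44
Expected project duration μ = 44 days. Critical path: AV setup → Stage build → Staff briefing → Signage.

Variances on critical path: σ²_AV setup=1.778, σ²_Stage build=13.444, σ²_Staff briefing=2.778, σ²_Signage=5.444.
Largest is σ²_Stage build = 13.444.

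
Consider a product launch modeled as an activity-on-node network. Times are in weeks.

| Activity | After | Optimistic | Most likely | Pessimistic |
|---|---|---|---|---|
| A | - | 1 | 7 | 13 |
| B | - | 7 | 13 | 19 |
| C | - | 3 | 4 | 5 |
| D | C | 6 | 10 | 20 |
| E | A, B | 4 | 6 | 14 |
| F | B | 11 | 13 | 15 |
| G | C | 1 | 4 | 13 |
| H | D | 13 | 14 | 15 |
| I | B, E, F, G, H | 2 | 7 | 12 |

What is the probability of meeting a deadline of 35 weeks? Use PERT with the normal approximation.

te_A = (1 + 4·7 + 13)/6 = 42/6 = 7; σ²_A = ((13−1)/6)² = 4.000
te_B = (7 + 4·13 + 19)/6 = 78/6 = 13; σ²_B = ((19−7)/6)² = 4.000
te_C = (3 + 4·4 + 5)/6 = 24/6 = 4; σ²_C = ((5−3)/6)² = 0.111
te_D = (6 + 4·10 + 20)/6 = 66/6 = 11; σ²_D = ((20−6)/6)² = 5.444
te_E = (4 + 4·6 + 14)/6 = 42/6 = 7; σ²_E = ((14−4)/6)² = 2.778
te_F = (11 + 4·13 + 15)/6 = 78/6 = 13; σ²_F = ((15−11)/6)² = 0.444
te_G = (1 + 4·4 + 13)/6 = 30/6 = 5; σ²_G = ((13−1)/6)² = 4.000
te_H = (13 + 4·14 + 15)/6 = 84/6 = 14; σ²_H = ((15−13)/6)² = 0.111
te_I = (2 + 4·7 + 12)/6 = 42/6 = 7; σ²_I = ((12−2)/6)² = 2.778

Forward pass:
ES_A = 0; EF_A = 7
ES_B = 0; EF_B = 13
ES_C = 0; EF_C = 4
ES_D = 4; EF_D = 4+11 = 15
ES_E = max(EF_A=7, EF_B=13) = 13; EF_E = 13+7 = 20
ES_F = 13; EF_F = 13+13 = 26
ES_G = 4; EF_G = 4+5 = 9
ES_H = 15; EF_H = 15+14 = 29
ES_I = max(EF_B=13, EF_E=20, EF_F=26, EF_G=9, EF_H=29) = 29; EF_I = 29+7 = 36
Expected project duration μ = 36 weeks. Critical path: C → D → H → I.

Variance along critical path = 0.111 + 5.444 + 0.111 + 2.778 = 8.444; σ = √8.444 = 2.906 weeks.
Z = (35 − 36) / 2.906 = -0.344
P(T ≤ 35) = Φ(-0.344) ≈ 0.365

0.365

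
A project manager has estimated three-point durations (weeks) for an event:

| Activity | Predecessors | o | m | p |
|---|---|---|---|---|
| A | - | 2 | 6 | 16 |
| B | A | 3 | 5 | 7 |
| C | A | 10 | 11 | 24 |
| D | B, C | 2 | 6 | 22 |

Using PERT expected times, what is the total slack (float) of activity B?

te_A = (2 + 4·6 + 16)/6 = 42/6 = 7
te_B = (3 + 4·5 + 7)/6 = 30/6 = 5
te_C = (10 + 4·11 + 24)/6 = 78/6 = 13
te_D = (2 + 4·6 + 22)/6 = 48/6 = 8

Forward pass:
ES_A = 0; EF_A = 7
ES_B = 7; EF_B = 7+5 = 12
ES_C = 7; EF_C = 7+13 = 20
ES_D = max(EF_B=12, EF_C=20) = 20; EF_D = 20+8 = 28
Expected project duration μ = 28 weeks. Critical path: A → C → D.

Backward pass:
LF_D = 28; LS_D = 28−8 = 20
LF_C = LS_D = 20; LS_C = 20−13 = 7
LF_B = LS_D = 20; LS_B = 20−5 = 15
LF_A = min(LS_B=15, LS_C=7) = 7; LS_A = 7−7 = 0
Slack_B = LS_B − ES_B = 15 − 7 = 8

8 weeks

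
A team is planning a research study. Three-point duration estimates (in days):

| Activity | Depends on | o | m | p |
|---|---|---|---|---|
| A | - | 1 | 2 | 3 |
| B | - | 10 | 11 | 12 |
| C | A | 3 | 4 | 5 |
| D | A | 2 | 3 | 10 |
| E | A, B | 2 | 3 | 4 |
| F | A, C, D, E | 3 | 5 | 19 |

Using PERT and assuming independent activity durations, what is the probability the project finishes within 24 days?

te_A = (1 + 4·2 + 3)/6 = 12/6 = 2; σ²_A = ((3−1)/6)² = 0.111
te_B = (10 + 4·11 + 12)/6 = 66/6 = 11; σ²_B = ((12−10)/6)² = 0.111
te_C = (3 + 4·4 + 5)/6 = 24/6 = 4; σ²_C = ((5−3)/6)² = 0.111
te_D = (2 + 4·3 + 10)/6 = 24/6 = 4; σ²_D = ((10−2)/6)² = 1.778
te_E = (2 + 4·3 + 4)/6 = 18/6 = 3; σ²_E = ((4−2)/6)² = 0.111
te_F = (3 + 4·5 + 19)/6 = 42/6 = 7; σ²_F = ((19−3)/6)² = 7.111

Forward pass:
ES_A = 0; EF_A = 2
ES_B = 0; EF_B = 11
ES_C = 2; EF_C = 2+4 = 6
ES_D = 2; EF_D = 2+4 = 6
ES_E = max(EF_A=2, EF_B=11) = 11; EF_E = 11+3 = 14
ES_F = max(EF_A=2, EF_C=6, EF_D=6, EF_E=14) = 14; EF_F = 14+7 = 21
Expected project duration μ = 21 days. Critical path: B → E → F.

Variance along critical path = 0.111 + 0.111 + 7.111 = 7.333; σ = √7.333 = 2.708 days.
Z = (24 − 21) / 2.708 = 1.108
P(T ≤ 24) = Φ(1.108) ≈ 0.866

0.866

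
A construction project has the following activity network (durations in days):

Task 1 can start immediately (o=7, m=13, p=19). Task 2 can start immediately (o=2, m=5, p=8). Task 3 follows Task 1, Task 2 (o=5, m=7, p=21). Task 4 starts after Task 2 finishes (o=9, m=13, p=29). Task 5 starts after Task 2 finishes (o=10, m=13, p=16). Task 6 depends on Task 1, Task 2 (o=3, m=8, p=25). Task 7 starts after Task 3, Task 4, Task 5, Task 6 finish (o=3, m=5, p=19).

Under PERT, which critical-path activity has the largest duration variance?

te_Task 1 = (7 + 4·13 + 19)/6 = 78/6 = 13; σ²_Task 1 = ((19−7)/6)² = 4.000
te_Task 2 = (2 + 4·5 + 8)/6 = 30/6 = 5; σ²_Task 2 = ((8−2)/6)² = 1.000
te_Task 3 = (5 + 4·7 + 21)/6 = 54/6 = 9; σ²_Task 3 = ((21−5)/6)² = 7.111
te_Task 4 = (9 + 4·13 + 29)/6 = 90/6 = 15; σ²_Task 4 = ((29−9)/6)² = 11.111
te_Task 5 = (10 + 4·13 + 16)/6 = 78/6 = 13; σ²_Task 5 = ((16−10)/6)² = 1.000
te_Task 6 = (3 + 4·8 + 25)/6 = 60/6 = 10; σ²_Task 6 = ((25−3)/6)² = 13.444
te_Task 7 = (3 + 4·5 + 19)/6 = 42/6 = 7; σ²_Task 7 = ((19−3)/6)² = 7.111

Forward pass:
ES_Task 1 = 0; EF_Task 1 = 13
ES_Task 2 = 0; EF_Task 2 = 5
ES_Task 3 = max(EF_Task 1=13, EF_Task 2=5) = 13; EF_Task 3 = 13+9 = 22
ES_Task 4 = 5; EF_Task 4 = 5+15 = 20
ES_Task 5 = 5; EF_Task 5 = 5+13 = 18
ES_Task 6 = max(EF_Task 1=13, EF_Task 2=5) = 13; EF_Task 6 = 13+10 = 23
ES_Task 7 = max(EF_Task 3=22, EF_Task 4=20, EF_Task 5=18, EF_Task 6=23) = 23; EF_Task 7 = 23+7 = 30
Expected project duration μ = 30 days. Critical path: Task 1 → Task 6 → Task 7.

Variances on critical path: σ²_Task 1=4.000, σ²_Task 6=13.444, σ²_Task 7=7.111.
Largest is σ²_Task 6 = 13.444.

Task 6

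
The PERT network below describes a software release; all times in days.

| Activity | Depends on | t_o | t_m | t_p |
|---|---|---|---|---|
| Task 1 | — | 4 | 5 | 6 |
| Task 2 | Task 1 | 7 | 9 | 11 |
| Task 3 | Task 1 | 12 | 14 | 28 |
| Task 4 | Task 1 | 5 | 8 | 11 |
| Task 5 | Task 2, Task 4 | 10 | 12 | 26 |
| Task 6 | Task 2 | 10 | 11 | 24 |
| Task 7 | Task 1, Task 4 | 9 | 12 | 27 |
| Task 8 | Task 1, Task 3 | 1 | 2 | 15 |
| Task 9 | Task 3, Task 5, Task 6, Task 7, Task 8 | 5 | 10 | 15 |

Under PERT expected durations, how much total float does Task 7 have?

1 days

te_Task 1 = (4 + 4·5 + 6)/6 = 30/6 = 5
te_Task 2 = (7 + 4·9 + 11)/6 = 54/6 = 9
te_Task 3 = (12 + 4·14 + 28)/6 = 96/6 = 16
te_Task 4 = (5 + 4·8 + 11)/6 = 48/6 = 8
te_Task 5 = (10 + 4·12 + 26)/6 = 84/6 = 14
te_Task 6 = (10 + 4·11 + 24)/6 = 78/6 = 13
te_Task 7 = (9 + 4·12 + 27)/6 = 84/6 = 14
te_Task 8 = (1 + 4·2 + 15)/6 = 24/6 = 4
te_Task 9 = (5 + 4·10 + 15)/6 = 60/6 = 10

Forward pass:
ES_Task 1 = 0; EF_Task 1 = 5
ES_Task 2 = 5; EF_Task 2 = 5+9 = 14
ES_Task 3 = 5; EF_Task 3 = 5+16 = 21
ES_Task 4 = 5; EF_Task 4 = 5+8 = 13
ES_Task 5 = max(EF_Task 2=14, EF_Task 4=13) = 14; EF_Task 5 = 14+14 = 28
ES_Task 6 = 14; EF_Task 6 = 14+13 = 27
ES_Task 7 = max(EF_Task 1=5, EF_Task 4=13) = 13; EF_Task 7 = 13+14 = 27
ES_Task 8 = max(EF_Task 1=5, EF_Task 3=21) = 21; EF_Task 8 = 21+4 = 25
ES_Task 9 = max(EF_Task 3=21, EF_Task 5=28, EF_Task 6=27, EF_Task 7=27, EF_Task 8=25) = 28; EF_Task 9 = 28+10 = 38
Expected project duration μ = 38 days. Critical path: Task 1 → Task 2 → Task 5 → Task 9.

Backward pass:
LF_Task 9 = 38; LS_Task 9 = 38−10 = 28
LF_Task 8 = LS_Task 9 = 28; LS_Task 8 = 28−4 = 24
LF_Task 7 = LS_Task 9 = 28; LS_Task 7 = 28−14 = 14
LF_Task 6 = LS_Task 9 = 28; LS_Task 6 = 28−13 = 15
LF_Task 5 = LS_Task 9 = 28; LS_Task 5 = 28−14 = 14
LF_Task 4 = min(LS_Task 5=14, LS_Task 7=14) = 14; LS_Task 4 = 14−8 = 6
LF_Task 3 = min(LS_Task 8=24, LS_Task 9=28) = 24; LS_Task 3 = 24−16 = 8
LF_Task 2 = min(LS_Task 5=14, LS_Task 6=15) = 14; LS_Task 2 = 14−9 = 5
LF_Task 1 = min(LS_Task 2=5, LS_Task 3=8, LS_Task 4=6, LS_Task 7=14, LS_Task 8=24) = 5; LS_Task 1 = 5−5 = 0
Slack_Task 7 = LS_Task 7 − ES_Task 7 = 14 − 13 = 1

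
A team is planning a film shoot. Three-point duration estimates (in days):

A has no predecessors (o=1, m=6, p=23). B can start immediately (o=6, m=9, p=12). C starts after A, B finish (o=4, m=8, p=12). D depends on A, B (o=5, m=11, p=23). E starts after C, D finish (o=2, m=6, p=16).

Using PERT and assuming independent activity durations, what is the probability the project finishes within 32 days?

te_A = (1 + 4·6 + 23)/6 = 48/6 = 8; σ²_A = ((23−1)/6)² = 13.444
te_B = (6 + 4·9 + 12)/6 = 54/6 = 9; σ²_B = ((12−6)/6)² = 1.000
te_C = (4 + 4·8 + 12)/6 = 48/6 = 8; σ²_C = ((12−4)/6)² = 1.778
te_D = (5 + 4·11 + 23)/6 = 72/6 = 12; σ²_D = ((23−5)/6)² = 9.000
te_E = (2 + 4·6 + 16)/6 = 42/6 = 7; σ²_E = ((16−2)/6)² = 5.444

Forward pass:
ES_A = 0; EF_A = 8
ES_B = 0; EF_B = 9
ES_C = max(EF_A=8, EF_B=9) = 9; EF_C = 9+8 = 17
ES_D = max(EF_A=8, EF_B=9) = 9; EF_D = 9+12 = 21
ES_E = max(EF_C=17, EF_D=21) = 21; EF_E = 21+7 = 28
Expected project duration μ = 28 days. Critical path: B → D → E.

Variance along critical path = 1.000 + 9.000 + 5.444 = 15.444; σ = √15.444 = 3.930 days.
Z = (32 − 28) / 3.930 = 1.018
P(T ≤ 32) = Φ(1.018) ≈ 0.846

0.846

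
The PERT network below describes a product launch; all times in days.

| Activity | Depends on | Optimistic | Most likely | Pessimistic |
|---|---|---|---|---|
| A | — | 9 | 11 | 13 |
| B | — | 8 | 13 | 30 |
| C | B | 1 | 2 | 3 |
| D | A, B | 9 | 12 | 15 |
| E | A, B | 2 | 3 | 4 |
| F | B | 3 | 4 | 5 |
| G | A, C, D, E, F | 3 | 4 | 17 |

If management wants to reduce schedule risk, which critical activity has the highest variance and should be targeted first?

te_A = (9 + 4·11 + 13)/6 = 66/6 = 11; σ²_A = ((13−9)/6)² = 0.444
te_B = (8 + 4·13 + 30)/6 = 90/6 = 15; σ²_B = ((30−8)/6)² = 13.444
te_C = (1 + 4·2 + 3)/6 = 12/6 = 2; σ²_C = ((3−1)/6)² = 0.111
te_D = (9 + 4·12 + 15)/6 = 72/6 = 12; σ²_D = ((15−9)/6)² = 1.000
te_E = (2 + 4·3 + 4)/6 = 18/6 = 3; σ²_E = ((4−2)/6)² = 0.111
te_F = (3 + 4·4 + 5)/6 = 24/6 = 4; σ²_F = ((5−3)/6)² = 0.111
te_G = (3 + 4·4 + 17)/6 = 36/6 = 6; σ²_G = ((17−3)/6)² = 5.444

Forward pass:
ES_A = 0; EF_A = 11
ES_B = 0; EF_B = 15
ES_C = 15; EF_C = 15+2 = 17
ES_D = max(EF_A=11, EF_B=15) = 15; EF_D = 15+12 = 27
ES_E = max(EF_A=11, EF_B=15) = 15; EF_E = 15+3 = 18
ES_F = 15; EF_F = 15+4 = 19
ES_G = max(EF_A=11, EF_C=17, EF_D=27, EF_E=18, EF_F=19) = 27; EF_G = 27+6 = 33
Expected project duration μ = 33 days. Critical path: B → D → G.

Variances on critical path: σ²_B=13.444, σ²_D=1.000, σ²_G=5.444.
Largest is σ²_B = 13.444.

B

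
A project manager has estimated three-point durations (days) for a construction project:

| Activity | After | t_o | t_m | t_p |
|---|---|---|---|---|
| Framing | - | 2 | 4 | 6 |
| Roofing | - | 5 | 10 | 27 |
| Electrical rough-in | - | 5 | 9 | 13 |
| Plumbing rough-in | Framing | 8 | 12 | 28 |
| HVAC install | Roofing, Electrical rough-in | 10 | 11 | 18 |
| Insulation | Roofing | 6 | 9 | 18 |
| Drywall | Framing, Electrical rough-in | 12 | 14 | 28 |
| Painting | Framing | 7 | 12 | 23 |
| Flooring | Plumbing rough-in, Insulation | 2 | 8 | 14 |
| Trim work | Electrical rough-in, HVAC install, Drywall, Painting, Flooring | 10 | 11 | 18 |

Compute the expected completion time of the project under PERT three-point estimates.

42 days

te_Framing = (2 + 4·4 + 6)/6 = 24/6 = 4
te_Roofing = (5 + 4·10 + 27)/6 = 72/6 = 12
te_Electrical rough-in = (5 + 4·9 + 13)/6 = 54/6 = 9
te_Plumbing rough-in = (8 + 4·12 + 28)/6 = 84/6 = 14
te_HVAC install = (10 + 4·11 + 18)/6 = 72/6 = 12
te_Insulation = (6 + 4·9 + 18)/6 = 60/6 = 10
te_Drywall = (12 + 4·14 + 28)/6 = 96/6 = 16
te_Painting = (7 + 4·12 + 23)/6 = 78/6 = 13
te_Flooring = (2 + 4·8 + 14)/6 = 48/6 = 8
te_Trim work = (10 + 4·11 + 18)/6 = 72/6 = 12

Forward pass:
ES_Framing = 0; EF_Framing = 4
ES_Roofing = 0; EF_Roofing = 12
ES_Electrical rough-in = 0; EF_Electrical rough-in = 9
ES_Plumbing rough-in = 4; EF_Plumbing rough-in = 4+14 = 18
ES_HVAC install = max(EF_Roofing=12, EF_Electrical rough-in=9) = 12; EF_HVAC install = 12+12 = 24
ES_Insulation = 12; EF_Insulation = 12+10 = 22
ES_Drywall = max(EF_Framing=4, EF_Electrical rough-in=9) = 9; EF_Drywall = 9+16 = 25
ES_Painting = 4; EF_Painting = 4+13 = 17
ES_Flooring = max(EF_Plumbing rough-in=18, EF_Insulation=22) = 22; EF_Flooring = 22+8 = 30
ES_Trim work = max(EF_Electrical rough-in=9, EF_HVAC install=24, EF_Drywall=25, EF_Painting=17, EF_Flooring=30) = 30; EF_Trim work = 30+12 = 42
Expected project duration μ = 42 days. Critical path: Roofing → Insulation → Flooring → Trim work.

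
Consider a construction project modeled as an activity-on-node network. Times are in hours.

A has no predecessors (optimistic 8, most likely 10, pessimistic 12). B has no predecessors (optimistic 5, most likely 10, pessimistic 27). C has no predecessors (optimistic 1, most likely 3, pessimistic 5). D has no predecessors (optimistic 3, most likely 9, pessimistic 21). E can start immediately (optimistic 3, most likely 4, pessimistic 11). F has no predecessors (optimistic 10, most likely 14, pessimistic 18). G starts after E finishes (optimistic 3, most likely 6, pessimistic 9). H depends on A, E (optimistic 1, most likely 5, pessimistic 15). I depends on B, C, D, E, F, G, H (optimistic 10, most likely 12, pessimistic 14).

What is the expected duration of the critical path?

te_A = (8 + 4·10 + 12)/6 = 60/6 = 10
te_B = (5 + 4·10 + 27)/6 = 72/6 = 12
te_C = (1 + 4·3 + 5)/6 = 18/6 = 3
te_D = (3 + 4·9 + 21)/6 = 60/6 = 10
te_E = (3 + 4·4 + 11)/6 = 30/6 = 5
te_F = (10 + 4·14 + 18)/6 = 84/6 = 14
te_G = (3 + 4·6 + 9)/6 = 36/6 = 6
te_H = (1 + 4·5 + 15)/6 = 36/6 = 6
te_I = (10 + 4·12 + 14)/6 = 72/6 = 12

Forward pass:
ES_A = 0; EF_A = 10
ES_B = 0; EF_B = 12
ES_C = 0; EF_C = 3
ES_D = 0; EF_D = 10
ES_E = 0; EF_E = 5
ES_F = 0; EF_F = 14
ES_G = 5; EF_G = 5+6 = 11
ES_H = max(EF_A=10, EF_E=5) = 10; EF_H = 10+6 = 16
ES_I = max(EF_B=12, EF_C=3, EF_D=10, EF_E=5, EF_F=14, EF_G=11, EF_H=16) = 16; EF_I = 16+12 = 28
Expected project duration μ = 28 hours. Critical path: A → H → I.

28 hours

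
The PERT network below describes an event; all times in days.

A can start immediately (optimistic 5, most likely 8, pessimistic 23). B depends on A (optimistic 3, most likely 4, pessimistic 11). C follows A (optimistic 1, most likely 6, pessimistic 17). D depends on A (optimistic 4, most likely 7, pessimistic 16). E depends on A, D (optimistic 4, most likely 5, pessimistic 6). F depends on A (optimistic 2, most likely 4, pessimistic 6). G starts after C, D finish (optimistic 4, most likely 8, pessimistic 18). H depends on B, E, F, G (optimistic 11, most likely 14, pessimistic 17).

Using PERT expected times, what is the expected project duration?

41 days

te_A = (5 + 4·8 + 23)/6 = 60/6 = 10
te_B = (3 + 4·4 + 11)/6 = 30/6 = 5
te_C = (1 + 4·6 + 17)/6 = 42/6 = 7
te_D = (4 + 4·7 + 16)/6 = 48/6 = 8
te_E = (4 + 4·5 + 6)/6 = 30/6 = 5
te_F = (2 + 4·4 + 6)/6 = 24/6 = 4
te_G = (4 + 4·8 + 18)/6 = 54/6 = 9
te_H = (11 + 4·14 + 17)/6 = 84/6 = 14

Forward pass:
ES_A = 0; EF_A = 10
ES_B = 10; EF_B = 10+5 = 15
ES_C = 10; EF_C = 10+7 = 17
ES_D = 10; EF_D = 10+8 = 18
ES_E = max(EF_A=10, EF_D=18) = 18; EF_E = 18+5 = 23
ES_F = 10; EF_F = 10+4 = 14
ES_G = max(EF_C=17, EF_D=18) = 18; EF_G = 18+9 = 27
ES_H = max(EF_B=15, EF_E=23, EF_F=14, EF_G=27) = 27; EF_H = 27+14 = 41
Expected project duration μ = 41 days. Critical path: A → D → G → H.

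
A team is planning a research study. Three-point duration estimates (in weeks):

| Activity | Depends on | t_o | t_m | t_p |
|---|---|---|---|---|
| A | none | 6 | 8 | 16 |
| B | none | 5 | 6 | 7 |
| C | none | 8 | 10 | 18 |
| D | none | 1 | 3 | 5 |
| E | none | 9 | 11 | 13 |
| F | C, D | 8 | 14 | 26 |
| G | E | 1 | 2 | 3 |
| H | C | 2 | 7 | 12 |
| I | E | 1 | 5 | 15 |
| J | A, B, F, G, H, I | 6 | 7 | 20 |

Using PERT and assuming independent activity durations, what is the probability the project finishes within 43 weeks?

te_A = (6 + 4·8 + 16)/6 = 54/6 = 9; σ²_A = ((16−6)/6)² = 2.778
te_B = (5 + 4·6 + 7)/6 = 36/6 = 6; σ²_B = ((7−5)/6)² = 0.111
te_C = (8 + 4·10 + 18)/6 = 66/6 = 11; σ²_C = ((18−8)/6)² = 2.778
te_D = (1 + 4·3 + 5)/6 = 18/6 = 3; σ²_D = ((5−1)/6)² = 0.444
te_E = (9 + 4·11 + 13)/6 = 66/6 = 11; σ²_E = ((13−9)/6)² = 0.444
te_F = (8 + 4·14 + 26)/6 = 90/6 = 15; σ²_F = ((26−8)/6)² = 9.000
te_G = (1 + 4·2 + 3)/6 = 12/6 = 2; σ²_G = ((3−1)/6)² = 0.111
te_H = (2 + 4·7 + 12)/6 = 42/6 = 7; σ²_H = ((12−2)/6)² = 2.778
te_I = (1 + 4·5 + 15)/6 = 36/6 = 6; σ²_I = ((15−1)/6)² = 5.444
te_J = (6 + 4·7 + 20)/6 = 54/6 = 9; σ²_J = ((20−6)/6)² = 5.444

Forward pass:
ES_A = 0; EF_A = 9
ES_B = 0; EF_B = 6
ES_C = 0; EF_C = 11
ES_D = 0; EF_D = 3
ES_E = 0; EF_E = 11
ES_F = max(EF_C=11, EF_D=3) = 11; EF_F = 11+15 = 26
ES_G = 11; EF_G = 11+2 = 13
ES_H = 11; EF_H = 11+7 = 18
ES_I = 11; EF_I = 11+6 = 17
ES_J = max(EF_A=9, EF_B=6, EF_F=26, EF_G=13, EF_H=18, EF_I=17) = 26; EF_J = 26+9 = 35
Expected project duration μ = 35 weeks. Critical path: C → F → J.

Variance along critical path = 2.778 + 9.000 + 5.444 = 17.222; σ = √17.222 = 4.150 weeks.
Z = (43 − 35) / 4.150 = 1.928
P(T ≤ 43) = Φ(1.928) ≈ 0.973

0.973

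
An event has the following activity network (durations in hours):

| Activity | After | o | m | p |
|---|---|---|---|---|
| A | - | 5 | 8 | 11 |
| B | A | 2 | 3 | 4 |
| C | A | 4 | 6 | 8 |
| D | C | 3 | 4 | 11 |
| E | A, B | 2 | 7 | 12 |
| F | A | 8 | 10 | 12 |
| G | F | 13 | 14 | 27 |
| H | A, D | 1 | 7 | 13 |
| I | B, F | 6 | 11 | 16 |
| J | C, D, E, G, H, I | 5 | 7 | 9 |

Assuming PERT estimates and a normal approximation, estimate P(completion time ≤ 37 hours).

0.070

te_A = (5 + 4·8 + 11)/6 = 48/6 = 8; σ²_A = ((11−5)/6)² = 1.000
te_B = (2 + 4·3 + 4)/6 = 18/6 = 3; σ²_B = ((4−2)/6)² = 0.111
te_C = (4 + 4·6 + 8)/6 = 36/6 = 6; σ²_C = ((8−4)/6)² = 0.444
te_D = (3 + 4·4 + 11)/6 = 30/6 = 5; σ²_D = ((11−3)/6)² = 1.778
te_E = (2 + 4·7 + 12)/6 = 42/6 = 7; σ²_E = ((12−2)/6)² = 2.778
te_F = (8 + 4·10 + 12)/6 = 60/6 = 10; σ²_F = ((12−8)/6)² = 0.444
te_G = (13 + 4·14 + 27)/6 = 96/6 = 16; σ²_G = ((27−13)/6)² = 5.444
te_H = (1 + 4·7 + 13)/6 = 42/6 = 7; σ²_H = ((13−1)/6)² = 4.000
te_I = (6 + 4·11 + 16)/6 = 66/6 = 11; σ²_I = ((16−6)/6)² = 2.778
te_J = (5 + 4·7 + 9)/6 = 42/6 = 7; σ²_J = ((9−5)/6)² = 0.444

Forward pass:
ES_A = 0; EF_A = 8
ES_B = 8; EF_B = 8+3 = 11
ES_C = 8; EF_C = 8+6 = 14
ES_D = 14; EF_D = 14+5 = 19
ES_E = max(EF_A=8, EF_B=11) = 11; EF_E = 11+7 = 18
ES_F = 8; EF_F = 8+10 = 18
ES_G = 18; EF_G = 18+16 = 34
ES_H = max(EF_A=8, EF_D=19) = 19; EF_H = 19+7 = 26
ES_I = max(EF_B=11, EF_F=18) = 18; EF_I = 18+11 = 29
ES_J = max(EF_C=14, EF_D=19, EF_E=18, EF_G=34, EF_H=26, EF_I=29) = 34; EF_J = 34+7 = 41
Expected project duration μ = 41 hours. Critical path: A → F → G → J.

Variance along critical path = 1.000 + 0.444 + 5.444 + 0.444 = 7.333; σ = √7.333 = 2.708 hours.
Z = (37 − 41) / 2.708 = -1.477
P(T ≤ 37) = Φ(-1.477) ≈ 0.070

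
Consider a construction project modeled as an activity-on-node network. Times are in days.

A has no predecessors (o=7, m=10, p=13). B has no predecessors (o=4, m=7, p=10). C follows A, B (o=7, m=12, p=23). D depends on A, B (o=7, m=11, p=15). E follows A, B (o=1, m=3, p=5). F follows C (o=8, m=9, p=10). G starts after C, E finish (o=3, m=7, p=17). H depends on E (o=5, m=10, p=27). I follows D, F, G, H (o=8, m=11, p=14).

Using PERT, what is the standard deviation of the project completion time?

3.04 days

te_A = (7 + 4·10 + 13)/6 = 60/6 = 10; σ²_A = ((13−7)/6)² = 1.000
te_B = (4 + 4·7 + 10)/6 = 42/6 = 7; σ²_B = ((10−4)/6)² = 1.000
te_C = (7 + 4·12 + 23)/6 = 78/6 = 13; σ²_C = ((23−7)/6)² = 7.111
te_D = (7 + 4·11 + 15)/6 = 66/6 = 11; σ²_D = ((15−7)/6)² = 1.778
te_E = (1 + 4·3 + 5)/6 = 18/6 = 3; σ²_E = ((5−1)/6)² = 0.444
te_F = (8 + 4·9 + 10)/6 = 54/6 = 9; σ²_F = ((10−8)/6)² = 0.111
te_G = (3 + 4·7 + 17)/6 = 48/6 = 8; σ²_G = ((17−3)/6)² = 5.444
te_H = (5 + 4·10 + 27)/6 = 72/6 = 12; σ²_H = ((27−5)/6)² = 13.444
te_I = (8 + 4·11 + 14)/6 = 66/6 = 11; σ²_I = ((14−8)/6)² = 1.000

Forward pass:
ES_A = 0; EF_A = 10
ES_B = 0; EF_B = 7
ES_C = max(EF_A=10, EF_B=7) = 10; EF_C = 10+13 = 23
ES_D = max(EF_A=10, EF_B=7) = 10; EF_D = 10+11 = 21
ES_E = max(EF_A=10, EF_B=7) = 10; EF_E = 10+3 = 13
ES_F = 23; EF_F = 23+9 = 32
ES_G = max(EF_C=23, EF_E=13) = 23; EF_G = 23+8 = 31
ES_H = 13; EF_H = 13+12 = 25
ES_I = max(EF_D=21, EF_F=32, EF_G=31, EF_H=25) = 32; EF_I = 32+11 = 43
Expected project duration μ = 43 days. Critical path: A → C → F → I.

Variance along critical path = 1.000 + 7.111 + 0.111 + 1.000 = 9.222
σ = √9.222 = 3.037 days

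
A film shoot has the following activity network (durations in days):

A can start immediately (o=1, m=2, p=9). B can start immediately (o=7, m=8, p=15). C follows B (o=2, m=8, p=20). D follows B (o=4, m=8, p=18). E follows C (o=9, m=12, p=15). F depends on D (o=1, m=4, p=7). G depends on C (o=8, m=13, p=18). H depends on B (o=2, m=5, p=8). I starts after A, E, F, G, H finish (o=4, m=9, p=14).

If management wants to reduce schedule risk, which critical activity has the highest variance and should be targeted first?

te_A = (1 + 4·2 + 9)/6 = 18/6 = 3; σ²_A = ((9−1)/6)² = 1.778
te_B = (7 + 4·8 + 15)/6 = 54/6 = 9; σ²_B = ((15−7)/6)² = 1.778
te_C = (2 + 4·8 + 20)/6 = 54/6 = 9; σ²_C = ((20−2)/6)² = 9.000
te_D = (4 + 4·8 + 18)/6 = 54/6 = 9; σ²_D = ((18−4)/6)² = 5.444
te_E = (9 + 4·12 + 15)/6 = 72/6 = 12; σ²_E = ((15−9)/6)² = 1.000
te_F = (1 + 4·4 + 7)/6 = 24/6 = 4; σ²_F = ((7−1)/6)² = 1.000
te_G = (8 + 4·13 + 18)/6 = 78/6 = 13; σ²_G = ((18−8)/6)² = 2.778
te_H = (2 + 4·5 + 8)/6 = 30/6 = 5; σ²_H = ((8−2)/6)² = 1.000
te_I = (4 + 4·9 + 14)/6 = 54/6 = 9; σ²_I = ((14−4)/6)² = 2.778

Forward pass:
ES_A = 0; EF_A = 3
ES_B = 0; EF_B = 9
ES_C = 9; EF_C = 9+9 = 18
ES_D = 9; EF_D = 9+9 = 18
ES_E = 18; EF_E = 18+12 = 30
ES_F = 18; EF_F = 18+4 = 22
ES_G = 18; EF_G = 18+13 = 31
ES_H = 9; EF_H = 9+5 = 14
ES_I = max(EF_A=3, EF_E=30, EF_F=22, EF_G=31, EF_H=14) = 31; EF_I = 31+9 = 40
Expected project duration μ = 40 days. Critical path: B → C → G → I.

Variances on critical path: σ²_B=1.778, σ²_C=9.000, σ²_G=2.778, σ²_I=2.778.
Largest is σ²_C = 9.000.

C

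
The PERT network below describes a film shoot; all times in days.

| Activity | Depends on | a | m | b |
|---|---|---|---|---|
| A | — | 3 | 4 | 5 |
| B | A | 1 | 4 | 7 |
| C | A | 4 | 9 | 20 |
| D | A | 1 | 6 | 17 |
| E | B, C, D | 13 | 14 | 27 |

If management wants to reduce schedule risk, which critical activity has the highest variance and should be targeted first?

C

te_A = (3 + 4·4 + 5)/6 = 24/6 = 4; σ²_A = ((5−3)/6)² = 0.111
te_B = (1 + 4·4 + 7)/6 = 24/6 = 4; σ²_B = ((7−1)/6)² = 1.000
te_C = (4 + 4·9 + 20)/6 = 60/6 = 10; σ²_C = ((20−4)/6)² = 7.111
te_D = (1 + 4·6 + 17)/6 = 42/6 = 7; σ²_D = ((17−1)/6)² = 7.111
te_E = (13 + 4·14 + 27)/6 = 96/6 = 16; σ²_E = ((27−13)/6)² = 5.444

Forward pass:
ES_A = 0; EF_A = 4
ES_B = 4; EF_B = 4+4 = 8
ES_C = 4; EF_C = 4+10 = 14
ES_D = 4; EF_D = 4+7 = 11
ES_E = max(EF_B=8, EF_C=14, EF_D=11) = 14; EF_E = 14+16 = 30
Expected project duration μ = 30 days. Critical path: A → C → E.

Variances on critical path: σ²_A=0.111, σ²_C=7.111, σ²_E=5.444.
Largest is σ²_C = 7.111.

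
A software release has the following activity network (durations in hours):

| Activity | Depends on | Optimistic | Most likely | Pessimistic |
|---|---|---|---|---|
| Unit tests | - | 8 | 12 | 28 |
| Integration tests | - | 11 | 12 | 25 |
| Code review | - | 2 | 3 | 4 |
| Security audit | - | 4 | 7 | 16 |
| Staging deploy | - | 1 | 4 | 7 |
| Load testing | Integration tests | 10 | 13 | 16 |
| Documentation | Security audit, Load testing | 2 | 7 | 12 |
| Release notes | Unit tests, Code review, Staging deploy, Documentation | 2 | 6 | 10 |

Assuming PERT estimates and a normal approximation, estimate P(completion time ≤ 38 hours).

0.273

te_Unit tests = (8 + 4·12 + 28)/6 = 84/6 = 14; σ²_Unit tests = ((28−8)/6)² = 11.111
te_Integration tests = (11 + 4·12 + 25)/6 = 84/6 = 14; σ²_Integration tests = ((25−11)/6)² = 5.444
te_Code review = (2 + 4·3 + 4)/6 = 18/6 = 3; σ²_Code review = ((4−2)/6)² = 0.111
te_Security audit = (4 + 4·7 + 16)/6 = 48/6 = 8; σ²_Security audit = ((16−4)/6)² = 4.000
te_Staging deploy = (1 + 4·4 + 7)/6 = 24/6 = 4; σ²_Staging deploy = ((7−1)/6)² = 1.000
te_Load testing = (10 + 4·13 + 16)/6 = 78/6 = 13; σ²_Load testing = ((16−10)/6)² = 1.000
te_Documentation = (2 + 4·7 + 12)/6 = 42/6 = 7; σ²_Documentation = ((12−2)/6)² = 2.778
te_Release notes = (2 + 4·6 + 10)/6 = 36/6 = 6; σ²_Release notes = ((10−2)/6)² = 1.778

Forward pass:
ES_Unit tests = 0; EF_Unit tests = 14
ES_Integration tests = 0; EF_Integration tests = 14
ES_Code review = 0; EF_Code review = 3
ES_Security audit = 0; EF_Security audit = 8
ES_Staging deploy = 0; EF_Staging deploy = 4
ES_Load testing = 14; EF_Load testing = 14+13 = 27
ES_Documentation = max(EF_Security audit=8, EF_Load testing=27) = 27; EF_Documentation = 27+7 = 34
ES_Release notes = max(EF_Unit tests=14, EF_Code review=3, EF_Staging deploy=4, EF_Documentation=34) = 34; EF_Release notes = 34+6 = 40
Expected project duration μ = 40 hours. Critical path: Integration tests → Load testing → Documentation → Release notes.

Variance along critical path = 5.444 + 1.000 + 2.778 + 1.778 = 11.000; σ = √11.000 = 3.317 hours.
Z = (38 − 40) / 3.317 = -0.603
P(T ≤ 38) = Φ(-0.603) ≈ 0.273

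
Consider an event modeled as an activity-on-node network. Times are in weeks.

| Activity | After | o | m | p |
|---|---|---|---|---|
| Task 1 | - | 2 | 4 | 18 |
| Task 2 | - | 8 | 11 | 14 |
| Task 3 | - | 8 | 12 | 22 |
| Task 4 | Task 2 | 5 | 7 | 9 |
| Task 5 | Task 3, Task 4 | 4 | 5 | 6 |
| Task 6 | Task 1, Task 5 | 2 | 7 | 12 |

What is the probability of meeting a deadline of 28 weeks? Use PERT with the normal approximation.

0.168

te_Task 1 = (2 + 4·4 + 18)/6 = 36/6 = 6; σ²_Task 1 = ((18−2)/6)² = 7.111
te_Task 2 = (8 + 4·11 + 14)/6 = 66/6 = 11; σ²_Task 2 = ((14−8)/6)² = 1.000
te_Task 3 = (8 + 4·12 + 22)/6 = 78/6 = 13; σ²_Task 3 = ((22−8)/6)² = 5.444
te_Task 4 = (5 + 4·7 + 9)/6 = 42/6 = 7; σ²_Task 4 = ((9−5)/6)² = 0.444
te_Task 5 = (4 + 4·5 + 6)/6 = 30/6 = 5; σ²_Task 5 = ((6−4)/6)² = 0.111
te_Task 6 = (2 + 4·7 + 12)/6 = 42/6 = 7; σ²_Task 6 = ((12−2)/6)² = 2.778

Forward pass:
ES_Task 1 = 0; EF_Task 1 = 6
ES_Task 2 = 0; EF_Task 2 = 11
ES_Task 3 = 0; EF_Task 3 = 13
ES_Task 4 = 11; EF_Task 4 = 11+7 = 18
ES_Task 5 = max(EF_Task 3=13, EF_Task 4=18) = 18; EF_Task 5 = 18+5 = 23
ES_Task 6 = max(EF_Task 1=6, EF_Task 5=23) = 23; EF_Task 6 = 23+7 = 30
Expected project duration μ = 30 weeks. Critical path: Task 2 → Task 4 → Task 5 → Task 6.

Variance along critical path = 1.000 + 0.444 + 0.111 + 2.778 = 4.333; σ = √4.333 = 2.082 weeks.
Z = (28 − 30) / 2.082 = -0.961
P(T ≤ 28) = Φ(-0.961) ≈ 0.168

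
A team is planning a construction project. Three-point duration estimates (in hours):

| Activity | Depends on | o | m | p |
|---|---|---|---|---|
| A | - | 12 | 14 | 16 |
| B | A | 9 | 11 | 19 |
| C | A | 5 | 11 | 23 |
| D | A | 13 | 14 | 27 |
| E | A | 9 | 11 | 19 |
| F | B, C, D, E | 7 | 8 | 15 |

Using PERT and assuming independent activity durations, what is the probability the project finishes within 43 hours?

0.926

te_A = (12 + 4·14 + 16)/6 = 84/6 = 14; σ²_A = ((16−12)/6)² = 0.444
te_B = (9 + 4·11 + 19)/6 = 72/6 = 12; σ²_B = ((19−9)/6)² = 2.778
te_C = (5 + 4·11 + 23)/6 = 72/6 = 12; σ²_C = ((23−5)/6)² = 9.000
te_D = (13 + 4·14 + 27)/6 = 96/6 = 16; σ²_D = ((27−13)/6)² = 5.444
te_E = (9 + 4·11 + 19)/6 = 72/6 = 12; σ²_E = ((19−9)/6)² = 2.778
te_F = (7 + 4·8 + 15)/6 = 54/6 = 9; σ²_F = ((15−7)/6)² = 1.778

Forward pass:
ES_A = 0; EF_A = 14
ES_B = 14; EF_B = 14+12 = 26
ES_C = 14; EF_C = 14+12 = 26
ES_D = 14; EF_D = 14+16 = 30
ES_E = 14; EF_E = 14+12 = 26
ES_F = max(EF_B=26, EF_C=26, EF_D=30, EF_E=26) = 30; EF_F = 30+9 = 39
Expected project duration μ = 39 hours. Critical path: A → D → F.

Variance along critical path = 0.444 + 5.444 + 1.778 = 7.667; σ = √7.667 = 2.769 hours.
Z = (43 − 39) / 2.769 = 1.445
P(T ≤ 43) = Φ(1.445) ≈ 0.926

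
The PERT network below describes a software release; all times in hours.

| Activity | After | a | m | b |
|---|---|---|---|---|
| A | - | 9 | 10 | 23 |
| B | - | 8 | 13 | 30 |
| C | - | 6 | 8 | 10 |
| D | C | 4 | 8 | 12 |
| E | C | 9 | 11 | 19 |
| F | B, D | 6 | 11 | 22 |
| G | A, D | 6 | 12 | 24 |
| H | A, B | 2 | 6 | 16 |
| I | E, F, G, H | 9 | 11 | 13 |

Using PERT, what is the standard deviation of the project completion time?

te_A = (9 + 4·10 + 23)/6 = 72/6 = 12; σ²_A = ((23−9)/6)² = 5.444
te_B = (8 + 4·13 + 30)/6 = 90/6 = 15; σ²_B = ((30−8)/6)² = 13.444
te_C = (6 + 4·8 + 10)/6 = 48/6 = 8; σ²_C = ((10−6)/6)² = 0.444
te_D = (4 + 4·8 + 12)/6 = 48/6 = 8; σ²_D = ((12−4)/6)² = 1.778
te_E = (9 + 4·11 + 19)/6 = 72/6 = 12; σ²_E = ((19−9)/6)² = 2.778
te_F = (6 + 4·11 + 22)/6 = 72/6 = 12; σ²_F = ((22−6)/6)² = 7.111
te_G = (6 + 4·12 + 24)/6 = 78/6 = 13; σ²_G = ((24−6)/6)² = 9.000
te_H = (2 + 4·6 + 16)/6 = 42/6 = 7; σ²_H = ((16−2)/6)² = 5.444
te_I = (9 + 4·11 + 13)/6 = 66/6 = 11; σ²_I = ((13−9)/6)² = 0.444

Forward pass:
ES_A = 0; EF_A = 12
ES_B = 0; EF_B = 15
ES_C = 0; EF_C = 8
ES_D = 8; EF_D = 8+8 = 16
ES_E = 8; EF_E = 8+12 = 20
ES_F = max(EF_B=15, EF_D=16) = 16; EF_F = 16+12 = 28
ES_G = max(EF_A=12, EF_D=16) = 16; EF_G = 16+13 = 29
ES_H = max(EF_A=12, EF_B=15) = 15; EF_H = 15+7 = 22
ES_I = max(EF_E=20, EF_F=28, EF_G=29, EF_H=22) = 29; EF_I = 29+11 = 40
Expected project duration μ = 40 hours. Critical path: C → D → G → I.

Variance along critical path = 0.444 + 1.778 + 9.000 + 0.444 = 11.667
σ = √11.667 = 3.416 hours

3.42 hours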